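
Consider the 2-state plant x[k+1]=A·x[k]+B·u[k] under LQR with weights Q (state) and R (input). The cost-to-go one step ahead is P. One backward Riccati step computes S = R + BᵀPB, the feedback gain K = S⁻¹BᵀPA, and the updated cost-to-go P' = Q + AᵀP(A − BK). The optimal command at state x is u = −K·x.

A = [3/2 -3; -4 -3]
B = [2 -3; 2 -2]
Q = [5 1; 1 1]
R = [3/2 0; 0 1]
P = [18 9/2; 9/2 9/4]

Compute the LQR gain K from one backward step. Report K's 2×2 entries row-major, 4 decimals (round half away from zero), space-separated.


-1.1061 -0.5531 -0.8925 0.6788

BᵀP = [45.0000 13.5000; -63.0000 -18.0000]
S = R + BᵀPB = [3/2 0; 0 1] + [117.0000 -162.0000; -162.0000 225.0000] = [118.5000 -162.0000; -162.0000 226.0000]
BᵀPA = [13.5000 -175.5000; -22.5000 243.0000]
K = S⁻¹·BᵀPA = [-1.1061 -0.5531; -0.8925 0.6788]
A−BK = [1.0349 0.1425; -3.5726 -0.5363]
AᵀP(A−BK) = [17.3527 2.4888; 2.4888 1.2444]
P' = Q + AᵀP(A−BK) = [22.3527 3.4888; 3.4888 2.2444]
tr(P') = 24.5971


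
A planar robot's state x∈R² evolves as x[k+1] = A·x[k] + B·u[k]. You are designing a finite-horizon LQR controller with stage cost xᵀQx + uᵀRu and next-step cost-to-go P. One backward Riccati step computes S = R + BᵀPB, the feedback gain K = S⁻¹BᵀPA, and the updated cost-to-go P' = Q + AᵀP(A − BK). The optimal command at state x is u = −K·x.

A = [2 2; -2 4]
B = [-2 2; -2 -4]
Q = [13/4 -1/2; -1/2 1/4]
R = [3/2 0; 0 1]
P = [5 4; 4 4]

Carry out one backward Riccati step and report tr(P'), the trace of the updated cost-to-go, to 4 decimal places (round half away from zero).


6.7272

BᵀP = [-18.0000 -16.0000; -6.0000 -8.0000]
S = R + BᵀPB = [3/2 0; 0 1] + [68.0000 28.0000; 28.0000 20.0000] = [69.5000 28.0000; 28.0000 21.0000]
BᵀPA = [-4.0000 -100.0000; 4.0000 -44.0000]
K = S⁻¹·BᵀPA = [-0.2902 -1.2850; 0.5774 -0.3819]
A−BK = [0.2650 0.1939; -0.2709 -0.0977]
AᵀP(A−BK) = [0.5300 0.3879; 0.3879 2.6973]
P' = Q + AᵀP(A−BK) = [3.7800 -0.1121; -0.1121 2.9473]
tr(P') = 6.7272


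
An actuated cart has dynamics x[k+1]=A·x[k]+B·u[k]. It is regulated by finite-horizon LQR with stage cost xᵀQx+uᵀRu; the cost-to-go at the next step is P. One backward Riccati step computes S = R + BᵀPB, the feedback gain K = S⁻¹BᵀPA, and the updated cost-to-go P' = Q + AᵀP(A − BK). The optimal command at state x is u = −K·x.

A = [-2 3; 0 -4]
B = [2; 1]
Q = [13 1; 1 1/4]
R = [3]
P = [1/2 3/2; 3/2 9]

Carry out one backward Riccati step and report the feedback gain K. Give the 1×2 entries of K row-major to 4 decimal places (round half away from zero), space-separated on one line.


-0.2500 -2.0250

BᵀP = [2.5000 12.0000]
S = R + BᵀPB = [3] + [17.0000] = [20.0000]
BᵀPA = [-5.0000 -40.5000]
K = S⁻¹·BᵀPA = [-0.2500 -2.0250]
A−BK = [-1.5000 7.0500; 0.2500 -1.9750]
AᵀP(A−BK) = [0.7500 -1.1250; -1.1250 30.4875]
P' = Q + AᵀP(A−BK) = [13.7500 -0.1250; -0.1250 30.7375]
tr(P') = 44.4875


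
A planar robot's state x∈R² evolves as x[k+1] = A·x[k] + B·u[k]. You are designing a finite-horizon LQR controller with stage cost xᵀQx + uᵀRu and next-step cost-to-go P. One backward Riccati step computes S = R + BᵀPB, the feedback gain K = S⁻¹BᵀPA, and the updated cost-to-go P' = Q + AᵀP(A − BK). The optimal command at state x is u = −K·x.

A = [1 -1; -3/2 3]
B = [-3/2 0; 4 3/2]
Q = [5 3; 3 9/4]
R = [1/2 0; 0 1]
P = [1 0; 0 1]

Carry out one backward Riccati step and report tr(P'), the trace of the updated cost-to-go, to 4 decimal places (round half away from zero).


7.7387

BᵀP = [-1.5000 4.0000; 0.0000 1.5000]
S = R + BᵀPB = [1/2 0; 0 1] + [18.2500 6.0000; 6.0000 2.2500] = [18.7500 6.0000; 6.0000 3.2500]
BᵀPA = [-7.5000 13.5000; -2.2500 4.5000]
K = S⁻¹·BᵀPA = [-0.4361 0.6767; 0.1128 0.1353]
A−BK = [0.3459 0.0150; 0.0752 0.0902]
AᵀP(A−BK) = [0.2331 -0.1203; -0.1203 0.2556]
P' = Q + AᵀP(A−BK) = [5.2331 2.8797; 2.8797 2.5056]
tr(P') = 7.7387


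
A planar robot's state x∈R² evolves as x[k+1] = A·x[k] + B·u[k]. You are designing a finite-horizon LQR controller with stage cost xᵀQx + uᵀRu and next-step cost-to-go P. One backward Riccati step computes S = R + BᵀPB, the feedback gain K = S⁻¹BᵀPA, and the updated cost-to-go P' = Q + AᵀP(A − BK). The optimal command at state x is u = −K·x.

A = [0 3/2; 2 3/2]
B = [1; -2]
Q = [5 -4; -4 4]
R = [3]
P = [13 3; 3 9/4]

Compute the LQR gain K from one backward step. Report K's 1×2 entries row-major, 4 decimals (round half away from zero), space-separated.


-0.2308 0.6346

BᵀP = [7.0000 -1.5000]
S = R + BᵀPB = [3] + [10.0000] = [13.0000]
BᵀPA = [-3.0000 8.2500]
K = S⁻¹·BᵀPA = [-0.2308 0.6346]
A−BK = [0.2308 0.8654; 1.5385 2.7692]
AᵀP(A−BK) = [8.3077 17.6538; 17.6538 42.5769]
P' = Q + AᵀP(A−BK) = [13.3077 13.6538; 13.6538 46.5769]
tr(P') = 59.8846


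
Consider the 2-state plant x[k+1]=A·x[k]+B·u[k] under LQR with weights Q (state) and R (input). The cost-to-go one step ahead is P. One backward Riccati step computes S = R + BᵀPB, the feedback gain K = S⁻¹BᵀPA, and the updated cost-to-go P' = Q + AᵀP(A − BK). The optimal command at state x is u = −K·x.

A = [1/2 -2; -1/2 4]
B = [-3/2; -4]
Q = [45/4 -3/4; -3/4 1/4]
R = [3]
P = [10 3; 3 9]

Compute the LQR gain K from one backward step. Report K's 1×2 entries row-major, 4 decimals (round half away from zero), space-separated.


BᵀP = [-27.0000 -40.5000]
S = R + BᵀPB = [3] + [202.5000] = [205.5000]
BᵀPA = [6.7500 -108.0000]
K = S⁻¹·BᵀPA = [0.0328 -0.5255]
A−BK = [0.5493 -2.7883; -0.3686 1.8978]
AᵀP(A−BK) = [3.0283 -15.4526; -15.4526 79.2409]
P' = Q + AᵀP(A−BK) = [14.2783 -16.2026; -16.2026 79.4909]
tr(P') = 93.7692

0.0328 -0.5255


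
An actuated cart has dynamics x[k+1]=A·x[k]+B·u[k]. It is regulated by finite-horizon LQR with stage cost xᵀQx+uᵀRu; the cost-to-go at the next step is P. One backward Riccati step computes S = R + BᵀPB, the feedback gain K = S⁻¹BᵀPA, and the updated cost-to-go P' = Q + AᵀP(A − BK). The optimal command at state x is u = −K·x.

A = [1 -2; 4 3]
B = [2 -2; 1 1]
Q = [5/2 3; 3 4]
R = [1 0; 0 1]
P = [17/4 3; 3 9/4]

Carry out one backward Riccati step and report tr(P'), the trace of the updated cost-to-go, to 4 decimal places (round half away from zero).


10.2861

BᵀP = [11.5000 8.2500; -5.5000 -3.7500]
S = R + BᵀPB = [1 0; 0 1] + [31.2500 -14.7500; -14.7500 7.2500] = [32.2500 -14.7500; -14.7500 8.2500]
BᵀPA = [44.5000 1.7500; -20.5000 -0.2500]
K = S⁻¹·BᵀPA = [1.3351 0.2216; -0.0979 0.3660]
A−BK = [-1.8660 -1.7113; 2.7629 2.4124]
AᵀP(A−BK) = [2.8325 1.1392; 1.1392 0.9536]
P' = Q + AᵀP(A−BK) = [5.3325 4.1392; 4.1392 4.9536]
tr(P') = 10.2861


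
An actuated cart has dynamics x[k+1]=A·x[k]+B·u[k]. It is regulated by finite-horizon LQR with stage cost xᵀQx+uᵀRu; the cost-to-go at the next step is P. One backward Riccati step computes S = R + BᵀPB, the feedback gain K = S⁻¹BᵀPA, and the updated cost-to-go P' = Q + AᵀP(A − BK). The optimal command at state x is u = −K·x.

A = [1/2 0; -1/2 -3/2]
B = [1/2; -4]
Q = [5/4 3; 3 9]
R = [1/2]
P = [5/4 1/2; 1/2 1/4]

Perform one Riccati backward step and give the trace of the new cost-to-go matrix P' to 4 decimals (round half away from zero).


BᵀP = [-1.3750 -0.7500]
S = R + BᵀPB = [1/2] + [2.3125] = [2.8125]
BᵀPA = [-0.3125 1.1250]
K = S⁻¹·BᵀPA = [-0.1111 0.4000]
A−BK = [0.5556 -0.2000; -0.9444 0.1000]
AᵀP(A−BK) = [0.0903 -0.0625; -0.0625 0.1125]
P' = Q + AᵀP(A−BK) = [1.3403 2.9375; 2.9375 9.1125]
tr(P') = 10.4528

10.4528


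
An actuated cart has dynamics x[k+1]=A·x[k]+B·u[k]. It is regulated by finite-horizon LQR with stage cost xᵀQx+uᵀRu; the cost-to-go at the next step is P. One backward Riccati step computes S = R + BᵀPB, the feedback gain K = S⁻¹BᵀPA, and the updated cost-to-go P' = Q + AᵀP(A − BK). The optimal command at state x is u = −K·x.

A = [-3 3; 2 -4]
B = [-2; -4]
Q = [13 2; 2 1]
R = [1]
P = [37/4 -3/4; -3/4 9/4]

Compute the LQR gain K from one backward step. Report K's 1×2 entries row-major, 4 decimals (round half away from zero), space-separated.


0.5081 -0.2661

BᵀP = [-15.5000 -7.5000]
S = R + BᵀPB = [1] + [61.0000] = [62.0000]
BᵀPA = [31.5000 -16.5000]
K = S⁻¹·BᵀPA = [0.5081 -0.2661]
A−BK = [-1.9839 2.4677; 4.0323 -5.0645]
AᵀP(A−BK) = [85.2460 -106.3669; -106.3669 132.8589]
P' = Q + AᵀP(A−BK) = [98.2460 -104.3669; -104.3669 133.8589]
tr(P') = 232.1048


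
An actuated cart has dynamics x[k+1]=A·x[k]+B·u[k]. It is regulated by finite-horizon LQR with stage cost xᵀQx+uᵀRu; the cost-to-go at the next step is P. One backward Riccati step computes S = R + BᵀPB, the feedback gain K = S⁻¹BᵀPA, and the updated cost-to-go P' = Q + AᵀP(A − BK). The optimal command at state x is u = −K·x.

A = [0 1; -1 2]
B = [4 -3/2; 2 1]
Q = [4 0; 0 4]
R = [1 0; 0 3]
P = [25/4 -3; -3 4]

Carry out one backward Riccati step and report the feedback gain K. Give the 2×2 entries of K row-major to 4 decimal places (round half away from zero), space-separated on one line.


BᵀP = [19.0000 -4.0000; -12.3750 8.5000]
S = R + BᵀPB = [1 0; 0 3] + [68.0000 -32.5000; -32.5000 27.0625] = [69.0000 -32.5000; -32.5000 30.0625]
BᵀPA = [4.0000 11.0000; -8.5000 4.6250]
K = S⁻¹·BᵀPA = [-0.1532 0.4725; -0.4484 0.6646]
A−BK = [-0.0597 0.1071; -0.2451 0.3904]
AᵀP(A−BK) = [0.8015 -1.2406; -1.2406 1.9790]
P' = Q + AᵀP(A−BK) = [4.8015 -1.2406; -1.2406 5.9790]
tr(P') = 10.7805

-0.1532 0.4725 -0.4484 0.6646


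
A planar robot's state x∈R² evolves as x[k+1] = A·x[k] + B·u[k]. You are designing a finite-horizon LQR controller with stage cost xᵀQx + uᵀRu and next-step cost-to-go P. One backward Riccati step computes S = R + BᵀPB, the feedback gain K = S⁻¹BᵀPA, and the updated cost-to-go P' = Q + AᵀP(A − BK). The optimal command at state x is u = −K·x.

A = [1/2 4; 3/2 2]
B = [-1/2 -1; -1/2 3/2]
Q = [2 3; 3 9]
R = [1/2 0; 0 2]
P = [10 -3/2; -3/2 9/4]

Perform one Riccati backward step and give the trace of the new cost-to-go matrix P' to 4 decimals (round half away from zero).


BᵀP = [-4.2500 -0.3750; -12.2500 4.8750]
S = R + BᵀPB = [1/2 0; 0 2] + [2.3125 3.6875; 3.6875 19.5625] = [2.8125 3.6875; 3.6875 21.5625]
BᵀPA = [-2.6875 -17.7500; 1.1875 -39.2500]
K = S⁻¹·BᵀPA = [-1.3248 -5.0588; 0.2816 -0.9552]
A−BK = [0.1192 0.5154; 0.4151 0.9034]
AᵀP(A−BK) = [1.4176 3.7888; 3.7888 17.7164]
P' = Q + AᵀP(A−BK) = [3.4176 6.7888; 6.7888 26.7164]
tr(P') = 30.1340

30.1340


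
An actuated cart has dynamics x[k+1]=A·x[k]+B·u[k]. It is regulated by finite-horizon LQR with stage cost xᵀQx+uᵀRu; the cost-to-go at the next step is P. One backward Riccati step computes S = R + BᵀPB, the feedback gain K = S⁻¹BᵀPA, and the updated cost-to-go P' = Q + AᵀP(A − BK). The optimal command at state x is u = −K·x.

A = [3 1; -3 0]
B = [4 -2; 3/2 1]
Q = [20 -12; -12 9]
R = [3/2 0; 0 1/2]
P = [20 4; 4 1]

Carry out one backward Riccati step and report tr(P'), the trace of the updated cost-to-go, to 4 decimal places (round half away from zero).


30.4847

BᵀP = [86.0000 17.5000; -36.0000 -7.0000]
S = R + BᵀPB = [3/2 0; 0 1/2] + [370.2500 -154.5000; -154.5000 65.0000] = [371.7500 -154.5000; -154.5000 65.5000]
BᵀPA = [205.5000 86.0000; -87.0000 -36.0000]
K = S⁻¹·BᵀPA = [0.0391 0.1481; -1.2360 -0.2003]
A−BK = [0.3716 0.0070; -1.8227 -0.0219]
AᵀP(A−BK) = [1.4316 0.1408; 0.1408 0.0532]
P' = Q + AᵀP(A−BK) = [21.4316 -11.8592; -11.8592 9.0532]
tr(P') = 30.4847


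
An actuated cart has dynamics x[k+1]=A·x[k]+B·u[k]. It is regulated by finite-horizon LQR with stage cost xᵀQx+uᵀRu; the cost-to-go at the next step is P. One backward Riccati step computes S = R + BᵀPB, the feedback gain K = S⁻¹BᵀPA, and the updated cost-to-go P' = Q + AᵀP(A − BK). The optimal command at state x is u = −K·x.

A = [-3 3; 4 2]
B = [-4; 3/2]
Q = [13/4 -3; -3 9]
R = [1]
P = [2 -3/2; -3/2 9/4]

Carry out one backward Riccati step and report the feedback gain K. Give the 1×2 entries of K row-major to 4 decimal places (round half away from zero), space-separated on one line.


1.2174 -0.2140

BᵀP = [-10.2500 9.3750]
S = R + BᵀPB = [1] + [55.0625] = [56.0625]
BᵀPA = [68.2500 -12.0000]
K = S⁻¹·BᵀPA = [1.2174 -0.2140]
A−BK = [1.8696 2.1438; 2.1739 2.3211]
AᵀP(A−BK) = [6.9130 5.6087; 5.6087 6.4314]
P' = Q + AᵀP(A−BK) = [10.1630 2.6087; 2.6087 15.4314]
tr(P') = 25.5945


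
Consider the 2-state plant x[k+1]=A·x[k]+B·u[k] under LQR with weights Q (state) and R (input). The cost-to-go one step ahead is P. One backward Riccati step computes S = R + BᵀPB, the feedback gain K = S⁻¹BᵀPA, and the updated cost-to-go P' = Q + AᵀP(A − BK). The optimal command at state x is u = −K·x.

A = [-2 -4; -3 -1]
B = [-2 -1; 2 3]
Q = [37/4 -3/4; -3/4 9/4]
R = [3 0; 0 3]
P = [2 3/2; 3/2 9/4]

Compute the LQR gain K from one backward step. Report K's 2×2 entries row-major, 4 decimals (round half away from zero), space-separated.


0.7368 1.2481 -1.5263 -1.3609

BᵀP = [-1.0000 1.5000; 2.5000 5.2500]
S = R + BᵀPB = [3 0; 0 3] + [5.0000 5.5000; 5.5000 13.2500] = [8.0000 5.5000; 5.5000 16.2500]
BᵀPA = [-2.5000 2.5000; -20.7500 -15.2500]
K = S⁻¹·BᵀPA = [0.7368 1.2481; -1.5263 -1.3609]
A−BK = [-2.0526 -2.8647; 0.1053 0.5865]
AᵀP(A−BK) = [16.4211 18.6316; 18.6316 22.3759]
P' = Q + AᵀP(A−BK) = [25.6711 17.8816; 17.8816 24.6259]
tr(P') = 50.2970


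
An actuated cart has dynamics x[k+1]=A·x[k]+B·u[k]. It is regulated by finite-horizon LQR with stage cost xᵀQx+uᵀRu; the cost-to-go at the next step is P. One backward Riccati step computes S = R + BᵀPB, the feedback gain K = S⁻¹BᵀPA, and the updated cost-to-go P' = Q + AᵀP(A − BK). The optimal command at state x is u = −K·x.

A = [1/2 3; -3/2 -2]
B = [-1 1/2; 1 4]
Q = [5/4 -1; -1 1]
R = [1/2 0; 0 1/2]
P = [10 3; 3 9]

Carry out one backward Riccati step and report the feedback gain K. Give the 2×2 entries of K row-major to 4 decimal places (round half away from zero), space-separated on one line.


BᵀP = [-7.0000 6.0000; 17.0000 37.5000]
S = R + BᵀPB = [1/2 0; 0 1/2] + [13.0000 20.5000; 20.5000 158.5000] = [13.5000 20.5000; 20.5000 159.0000]
BᵀPA = [-12.5000 -33.0000; -47.7500 -24.0000]
K = S⁻¹·BᵀPA = [-0.5843 -2.7545; -0.2250 0.2042]
A−BK = [0.0282 0.1434; -0.0158 -0.0623]
AᵀP(A−BK) = [0.2035 0.8190; 0.8190 4.0014]
P' = Q + AᵀP(A−BK) = [1.4535 -0.1810; -0.1810 5.0014]
tr(P') = 6.4550

-0.5843 -2.7545 -0.2250 0.2042


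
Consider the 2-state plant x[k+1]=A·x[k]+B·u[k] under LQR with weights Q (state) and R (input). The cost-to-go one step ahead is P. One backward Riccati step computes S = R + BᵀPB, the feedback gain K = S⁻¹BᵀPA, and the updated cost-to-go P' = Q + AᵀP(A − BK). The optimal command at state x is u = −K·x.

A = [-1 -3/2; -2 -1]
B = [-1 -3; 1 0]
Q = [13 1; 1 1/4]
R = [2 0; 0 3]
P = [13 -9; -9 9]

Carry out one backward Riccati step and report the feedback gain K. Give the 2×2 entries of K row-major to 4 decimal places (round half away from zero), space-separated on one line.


BᵀP = [-22.0000 18.0000; -39.0000 27.0000]
S = R + BᵀPB = [2 0; 0 3] + [40.0000 66.0000; 66.0000 117.0000] = [42.0000 66.0000; 66.0000 120.0000]
BᵀPA = [-14.0000 15.0000; -15.0000 31.5000]
K = S⁻¹·BᵀPA = [-1.0088 -0.4079; 0.4298 0.4868]
A−BK = [-0.7193 -0.4474; -0.9912 -0.5921]
AᵀP(A−BK) = [5.3246 3.0921; 3.0921 2.0329]
P' = Q + AᵀP(A−BK) = [18.3246 4.0921; 4.0921 2.2829]
tr(P') = 20.6075

-1.0088 -0.4079 0.4298 0.4868


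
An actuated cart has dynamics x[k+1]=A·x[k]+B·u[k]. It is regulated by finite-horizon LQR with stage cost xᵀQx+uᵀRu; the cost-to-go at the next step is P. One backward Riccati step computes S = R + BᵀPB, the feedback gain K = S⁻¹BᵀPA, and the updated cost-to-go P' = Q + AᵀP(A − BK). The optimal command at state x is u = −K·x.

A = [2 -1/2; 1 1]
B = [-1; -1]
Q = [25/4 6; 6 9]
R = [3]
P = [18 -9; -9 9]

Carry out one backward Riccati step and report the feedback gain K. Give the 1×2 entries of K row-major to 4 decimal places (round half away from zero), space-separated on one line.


-1.5000 0.3750

BᵀP = [-9.0000 0.0000]
S = R + BᵀPB = [3] + [9.0000] = [12.0000]
BᵀPA = [-18.0000 4.5000]
K = S⁻¹·BᵀPA = [-1.5000 0.3750]
A−BK = [0.5000 -0.1250; -0.5000 1.3750]
AᵀP(A−BK) = [18.0000 -15.7500; -15.7500 20.8125]
P' = Q + AᵀP(A−BK) = [24.2500 -9.7500; -9.7500 29.8125]
tr(P') = 54.0625


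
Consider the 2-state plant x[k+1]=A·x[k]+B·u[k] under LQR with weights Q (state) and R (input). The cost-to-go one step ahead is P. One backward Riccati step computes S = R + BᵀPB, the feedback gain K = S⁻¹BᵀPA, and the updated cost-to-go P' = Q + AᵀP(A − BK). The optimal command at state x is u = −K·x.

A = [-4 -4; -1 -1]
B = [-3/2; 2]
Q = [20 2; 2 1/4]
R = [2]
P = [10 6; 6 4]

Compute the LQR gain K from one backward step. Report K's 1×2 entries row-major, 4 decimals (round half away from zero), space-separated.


2.8889 2.8889

BᵀP = [-3.0000 -1.0000]
S = R + BᵀPB = [2] + [2.5000] = [4.5000]
BᵀPA = [13.0000 13.0000]
K = S⁻¹·BᵀPA = [2.8889 2.8889]
A−BK = [0.3333 0.3333; -6.7778 -6.7778]
AᵀP(A−BK) = [174.4444 174.4444; 174.4444 174.4444]
P' = Q + AᵀP(A−BK) = [194.4444 176.4444; 176.4444 174.6944]
tr(P') = 369.1389


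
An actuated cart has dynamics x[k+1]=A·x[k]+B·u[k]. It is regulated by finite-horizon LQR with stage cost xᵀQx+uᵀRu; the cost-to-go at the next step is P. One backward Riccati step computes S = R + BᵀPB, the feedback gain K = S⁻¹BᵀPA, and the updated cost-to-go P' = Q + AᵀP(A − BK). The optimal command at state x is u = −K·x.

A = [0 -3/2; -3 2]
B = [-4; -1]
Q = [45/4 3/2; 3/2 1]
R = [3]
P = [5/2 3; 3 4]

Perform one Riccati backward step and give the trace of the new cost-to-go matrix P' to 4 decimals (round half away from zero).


17.2236

BᵀP = [-13.0000 -16.0000]
S = R + BᵀPB = [3] + [68.0000] = [71.0000]
BᵀPA = [48.0000 -12.5000]
K = S⁻¹·BᵀPA = [0.6761 -0.1761]
A−BK = [2.7042 -2.2042; -2.3239 1.8239]
AᵀP(A−BK) = [3.5493 -2.0493; -2.0493 1.4243]
P' = Q + AᵀP(A−BK) = [14.7993 -0.5493; -0.5493 2.4243]
tr(P') = 17.2236


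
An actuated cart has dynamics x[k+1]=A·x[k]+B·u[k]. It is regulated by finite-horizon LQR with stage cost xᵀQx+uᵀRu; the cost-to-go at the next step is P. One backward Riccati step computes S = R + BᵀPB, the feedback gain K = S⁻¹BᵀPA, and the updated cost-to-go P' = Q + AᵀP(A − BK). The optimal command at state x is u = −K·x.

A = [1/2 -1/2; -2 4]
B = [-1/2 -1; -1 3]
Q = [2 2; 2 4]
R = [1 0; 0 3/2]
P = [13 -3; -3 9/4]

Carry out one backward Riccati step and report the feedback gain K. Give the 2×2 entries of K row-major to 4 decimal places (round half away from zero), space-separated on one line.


BᵀP = [-3.5000 -0.7500; -22.0000 9.7500]
S = R + BᵀPB = [1 0; 0 3/2] + [2.5000 1.2500; 1.2500 51.2500] = [3.5000 1.2500; 1.2500 52.7500]
BᵀPA = [-0.2500 -1.2500; -30.5000 50.0000]
K = S⁻¹·BᵀPA = [0.1362 -0.7016; -0.5814 0.9645]
A−BK = [-0.0133 0.1137; -0.1195 0.4049]
AᵀP(A−BK) = [0.5505 -1.0084; -1.0084 2.1483]
P' = Q + AᵀP(A−BK) = [2.5505 0.9916; 0.9916 6.1483]
tr(P') = 8.6989

0.1362 -0.7016 -0.5814 0.9645


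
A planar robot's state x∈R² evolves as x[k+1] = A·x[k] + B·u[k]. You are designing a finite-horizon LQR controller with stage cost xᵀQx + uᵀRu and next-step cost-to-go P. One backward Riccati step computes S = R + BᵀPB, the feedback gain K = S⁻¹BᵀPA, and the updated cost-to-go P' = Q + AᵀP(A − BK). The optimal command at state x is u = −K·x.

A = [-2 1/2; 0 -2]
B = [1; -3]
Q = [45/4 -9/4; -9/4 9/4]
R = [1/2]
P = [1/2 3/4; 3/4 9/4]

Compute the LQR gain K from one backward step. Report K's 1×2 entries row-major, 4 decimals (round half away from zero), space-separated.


BᵀP = [-1.7500 -6.0000]
S = R + BᵀPB = [1/2] + [16.2500] = [16.7500]
BᵀPA = [3.5000 11.1250]
K = S⁻¹·BᵀPA = [0.2090 0.6642]
A−BK = [-2.2090 -0.1642; 0.6269 -0.0075]
AᵀP(A−BK) = [1.2687 0.1754; 0.1754 0.2360]
P' = Q + AᵀP(A−BK) = [12.5187 -2.0746; -2.0746 2.4860]
tr(P') = 15.0047

0.2090 0.6642


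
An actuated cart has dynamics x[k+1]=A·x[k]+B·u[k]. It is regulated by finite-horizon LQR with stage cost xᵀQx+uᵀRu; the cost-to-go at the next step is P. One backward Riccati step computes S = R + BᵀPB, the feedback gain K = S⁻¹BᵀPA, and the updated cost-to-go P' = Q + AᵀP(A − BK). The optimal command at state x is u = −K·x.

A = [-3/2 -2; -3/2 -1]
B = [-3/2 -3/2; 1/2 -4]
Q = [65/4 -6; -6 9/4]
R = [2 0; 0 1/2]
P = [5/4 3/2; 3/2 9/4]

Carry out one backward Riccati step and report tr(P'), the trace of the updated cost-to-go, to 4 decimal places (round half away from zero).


BᵀP = [-1.1250 -1.1250; -7.8750 -11.2500]
S = R + BᵀPB = [2 0; 0 1/2] + [1.1250 6.1875; 6.1875 56.8125] = [3.1250 6.1875; 6.1875 57.3125]
BᵀPA = [3.3750 3.3750; 28.6875 27.0000]
K = S⁻¹·BᵀPA = [0.1131 0.1872; 0.4883 0.4509]
A−BK = [-0.5979 -1.0428; 0.3968 0.7099]
AᵀP(A−BK) = [0.2342 0.3082; 0.3082 0.4441]
P' = Q + AᵀP(A−BK) = [16.4842 -5.6918; -5.6918 2.6941]
tr(P') = 19.1783

19.1783


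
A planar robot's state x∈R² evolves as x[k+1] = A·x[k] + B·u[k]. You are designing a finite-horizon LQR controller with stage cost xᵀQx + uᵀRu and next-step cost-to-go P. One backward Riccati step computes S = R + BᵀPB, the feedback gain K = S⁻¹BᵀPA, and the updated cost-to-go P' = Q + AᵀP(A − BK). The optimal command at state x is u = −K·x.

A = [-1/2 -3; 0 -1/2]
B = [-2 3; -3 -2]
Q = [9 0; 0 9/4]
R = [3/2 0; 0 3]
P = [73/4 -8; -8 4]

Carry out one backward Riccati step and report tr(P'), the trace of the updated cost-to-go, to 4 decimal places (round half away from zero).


BᵀP = [-12.5000 4.0000; 70.7500 -32.0000]
S = R + BᵀPB = [3/2 0; 0 3] + [13.0000 -45.5000; -45.5000 276.2500] = [14.5000 -45.5000; -45.5000 279.2500]
BᵀPA = [6.2500 35.5000; -35.3750 -196.2500]
K = S⁻¹·BᵀPA = [0.0686 0.4973; -0.1155 -0.6218]
A−BK = [-0.0163 -0.1402; -0.0252 -0.2518]
AᵀP(A−BK) = [0.0479 0.2726; 0.2726 1.5782]
P' = Q + AᵀP(A−BK) = [9.0479 0.2726; 0.2726 3.8282]
tr(P') = 12.8761

12.8761


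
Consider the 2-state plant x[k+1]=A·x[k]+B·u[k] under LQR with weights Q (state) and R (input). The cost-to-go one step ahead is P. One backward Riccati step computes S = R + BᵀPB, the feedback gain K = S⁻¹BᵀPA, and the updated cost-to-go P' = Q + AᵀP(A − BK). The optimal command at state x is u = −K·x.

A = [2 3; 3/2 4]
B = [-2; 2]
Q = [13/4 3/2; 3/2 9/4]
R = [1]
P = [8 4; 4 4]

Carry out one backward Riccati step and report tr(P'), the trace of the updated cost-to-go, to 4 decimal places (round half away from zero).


BᵀP = [-8.0000 0.0000]
S = R + BᵀPB = [1] + [16.0000] = [17.0000]
BᵀPA = [-16.0000 -24.0000]
K = S⁻¹·BᵀPA = [-0.9412 -1.4118]
A−BK = [0.1176 0.1765; 3.3824 6.8235]
AᵀP(A−BK) = [49.9412 99.4118; 99.4118 198.1176]
P' = Q + AᵀP(A−BK) = [53.1912 100.9118; 100.9118 200.3676]
tr(P') = 253.5588

253.5588


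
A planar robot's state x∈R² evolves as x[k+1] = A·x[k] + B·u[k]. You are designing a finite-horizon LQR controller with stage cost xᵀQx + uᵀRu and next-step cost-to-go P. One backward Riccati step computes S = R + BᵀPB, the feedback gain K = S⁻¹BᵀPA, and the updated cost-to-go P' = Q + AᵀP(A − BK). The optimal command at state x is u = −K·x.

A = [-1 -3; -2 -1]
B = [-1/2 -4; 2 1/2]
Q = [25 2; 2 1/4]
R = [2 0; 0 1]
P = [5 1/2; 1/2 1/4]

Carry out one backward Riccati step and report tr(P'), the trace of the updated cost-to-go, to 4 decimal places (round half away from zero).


BᵀP = [-1.5000 0.2500; -19.7500 -1.8750]
S = R + BᵀPB = [2 0; 0 1] + [1.2500 6.1250; 6.1250 78.0625] = [3.2500 6.1250; 6.1250 79.0625]
BᵀPA = [1.0000 4.2500; 23.5000 61.1250]
K = S⁻¹·BᵀPA = [-0.2956 -0.1749; 0.3201 0.7867]
A−BK = [0.1327 0.0592; -1.5688 -1.0436]
AᵀP(A−BK) = [0.7724 0.6881; 0.6881 0.9080]
P' = Q + AᵀP(A−BK) = [25.7724 2.6881; 2.6881 1.1580]
tr(P') = 26.9304

26.9304


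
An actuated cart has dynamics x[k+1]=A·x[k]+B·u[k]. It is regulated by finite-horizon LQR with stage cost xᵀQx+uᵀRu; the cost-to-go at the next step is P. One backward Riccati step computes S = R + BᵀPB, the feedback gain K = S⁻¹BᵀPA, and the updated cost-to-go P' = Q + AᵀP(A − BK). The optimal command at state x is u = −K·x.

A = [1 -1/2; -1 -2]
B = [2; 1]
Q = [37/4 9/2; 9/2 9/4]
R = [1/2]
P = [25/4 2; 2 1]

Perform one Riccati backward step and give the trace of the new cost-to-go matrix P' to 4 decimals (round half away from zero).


BᵀP = [14.5000 5.0000]
S = R + BᵀPB = [1/2] + [34.0000] = [34.5000]
BᵀPA = [9.5000 -17.2500]
K = S⁻¹·BᵀPA = [0.2754 -0.5000]
A−BK = [0.4493 0.5000; -1.2754 -1.5000]
AᵀP(A−BK) = [0.6341 0.6250; 0.6250 0.9375]
P' = Q + AᵀP(A−BK) = [9.8841 5.1250; 5.1250 3.1875]
tr(P') = 13.0716

13.0716


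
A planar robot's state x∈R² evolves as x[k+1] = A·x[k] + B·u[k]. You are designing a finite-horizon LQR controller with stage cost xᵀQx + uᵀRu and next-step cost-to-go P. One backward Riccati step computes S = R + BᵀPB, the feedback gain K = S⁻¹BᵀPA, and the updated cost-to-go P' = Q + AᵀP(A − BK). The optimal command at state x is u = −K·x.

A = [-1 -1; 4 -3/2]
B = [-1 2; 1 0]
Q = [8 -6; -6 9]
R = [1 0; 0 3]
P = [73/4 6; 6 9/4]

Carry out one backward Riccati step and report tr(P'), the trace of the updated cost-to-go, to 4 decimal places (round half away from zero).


BᵀP = [-12.2500 -3.7500; 36.5000 12.0000]
S = R + BᵀPB = [1 0; 0 3] + [8.5000 -24.5000; -24.5000 73.0000] = [9.5000 -24.5000; -24.5000 76.0000]
BᵀPA = [-2.7500 17.8750; 11.5000 -54.5000]
K = S⁻¹·BᵀPA = [0.5975 0.1910; 0.3439 -0.6555]
A−BK = [-1.0903 0.5021; 3.4025 -1.6910]
AᵀP(A−BK) = [3.9379 -2.1861; -2.1861 2.1718]
P' = Q + AᵀP(A−BK) = [11.9379 -8.1861; -8.1861 11.1718]
tr(P') = 23.1097

23.1097


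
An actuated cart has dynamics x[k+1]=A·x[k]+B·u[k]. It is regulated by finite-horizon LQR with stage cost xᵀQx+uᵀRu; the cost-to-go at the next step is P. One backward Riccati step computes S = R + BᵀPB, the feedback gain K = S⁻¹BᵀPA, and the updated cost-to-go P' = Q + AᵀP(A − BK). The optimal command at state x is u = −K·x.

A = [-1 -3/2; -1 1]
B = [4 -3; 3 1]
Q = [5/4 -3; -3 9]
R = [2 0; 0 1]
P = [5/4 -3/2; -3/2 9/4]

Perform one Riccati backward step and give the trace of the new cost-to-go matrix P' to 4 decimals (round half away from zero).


BᵀP = [0.5000 0.7500; -5.2500 6.7500]
S = R + BᵀPB = [2 0; 0 1] + [4.2500 -0.7500; -0.7500 22.5000] = [6.2500 -0.7500; -0.7500 23.5000]
BᵀPA = [-1.2500 0.0000; -1.5000 14.6250]
K = S⁻¹·BᵀPA = [-0.2085 0.0750; -0.0705 0.6247]
A−BK = [-0.3776 0.0743; -0.3041 0.1504]
AᵀP(A−BK) = [0.1337 -0.0942; -0.0942 0.4258]
P' = Q + AᵀP(A−BK) = [1.3837 -3.0942; -3.0942 9.4258]
tr(P') = 10.8095

10.8095


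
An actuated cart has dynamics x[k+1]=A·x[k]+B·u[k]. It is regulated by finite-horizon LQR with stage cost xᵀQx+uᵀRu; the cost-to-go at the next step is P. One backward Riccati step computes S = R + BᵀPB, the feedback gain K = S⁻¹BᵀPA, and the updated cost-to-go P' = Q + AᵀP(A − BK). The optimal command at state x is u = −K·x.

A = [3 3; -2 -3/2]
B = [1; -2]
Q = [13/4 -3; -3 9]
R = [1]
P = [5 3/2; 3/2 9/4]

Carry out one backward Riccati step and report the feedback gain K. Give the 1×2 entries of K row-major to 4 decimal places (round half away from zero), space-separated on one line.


BᵀP = [2.0000 -3.0000]
S = R + BᵀPB = [1] + [8.0000] = [9.0000]
BᵀPA = [12.0000 10.5000]
K = S⁻¹·BᵀPA = [1.3333 1.1667]
A−BK = [1.6667 1.8333; 0.6667 0.8333]
AᵀP(A−BK) = [20.0000 22.0000; 22.0000 24.3125]
P' = Q + AᵀP(A−BK) = [23.2500 19.0000; 19.0000 33.3125]
tr(P') = 56.5625

1.3333 1.1667


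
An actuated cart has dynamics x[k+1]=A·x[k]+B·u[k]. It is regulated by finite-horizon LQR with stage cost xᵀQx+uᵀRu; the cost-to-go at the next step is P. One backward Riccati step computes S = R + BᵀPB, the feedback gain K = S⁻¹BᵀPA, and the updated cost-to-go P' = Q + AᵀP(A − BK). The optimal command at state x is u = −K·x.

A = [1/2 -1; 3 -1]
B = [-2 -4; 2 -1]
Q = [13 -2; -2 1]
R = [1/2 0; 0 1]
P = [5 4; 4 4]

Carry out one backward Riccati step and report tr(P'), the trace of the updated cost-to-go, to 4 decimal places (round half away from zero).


15.2446

BᵀP = [-2.0000 0.0000; -24.0000 -20.0000]
S = R + BᵀPB = [1/2 0; 0 1] + [4.0000 8.0000; 8.0000 116.0000] = [4.5000 8.0000; 8.0000 117.0000]
BᵀPA = [-1.0000 2.0000; -72.0000 44.0000]
K = S⁻¹·BᵀPA = [0.9924 -0.2551; -0.6832 0.3935]
A−BK = [-0.2481 0.0638; 0.3319 -0.0962]
AᵀP(A−BK) = [1.0489 -0.4222; -0.4222 0.1957]
P' = Q + AᵀP(A−BK) = [14.0489 -2.4222; -2.4222 1.1957]
tr(P') = 15.2446


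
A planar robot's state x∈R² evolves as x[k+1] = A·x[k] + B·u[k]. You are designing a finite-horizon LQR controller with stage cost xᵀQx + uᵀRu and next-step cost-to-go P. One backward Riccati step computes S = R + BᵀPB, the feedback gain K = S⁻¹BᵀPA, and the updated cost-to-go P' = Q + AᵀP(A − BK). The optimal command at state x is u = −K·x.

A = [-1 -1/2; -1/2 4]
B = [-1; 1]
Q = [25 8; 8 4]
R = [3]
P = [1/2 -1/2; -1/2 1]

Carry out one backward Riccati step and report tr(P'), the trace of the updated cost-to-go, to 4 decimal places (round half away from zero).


BᵀP = [-1.0000 1.5000]
S = R + BᵀPB = [3] + [2.5000] = [5.5000]
BᵀPA = [0.2500 6.5000]
K = S⁻¹·BᵀPA = [0.0455 1.1818]
A−BK = [-0.9545 0.6818; -0.5455 2.8182]
AᵀP(A−BK) = [0.2386 -0.1705; -0.1705 10.4432]
P' = Q + AᵀP(A−BK) = [25.2386 7.8295; 7.8295 14.4432]
tr(P') = 39.6818

39.6818


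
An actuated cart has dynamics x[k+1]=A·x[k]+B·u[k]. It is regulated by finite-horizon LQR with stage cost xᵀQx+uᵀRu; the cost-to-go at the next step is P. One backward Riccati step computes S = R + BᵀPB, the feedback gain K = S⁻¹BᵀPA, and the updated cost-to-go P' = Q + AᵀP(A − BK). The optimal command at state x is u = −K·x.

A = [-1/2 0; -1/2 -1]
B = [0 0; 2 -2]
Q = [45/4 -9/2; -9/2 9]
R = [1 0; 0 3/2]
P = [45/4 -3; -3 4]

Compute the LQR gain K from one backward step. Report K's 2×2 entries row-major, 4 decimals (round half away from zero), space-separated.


-0.0361 -0.2892 0.0241 0.1928

BᵀP = [-6.0000 8.0000; 6.0000 -8.0000]
S = R + BᵀPB = [1 0; 0 3/2] + [16.0000 -16.0000; -16.0000 16.0000] = [17.0000 -16.0000; -16.0000 17.5000]
BᵀPA = [-1.0000 -8.0000; 1.0000 8.0000]
K = S⁻¹·BᵀPA = [-0.0361 -0.2892; 0.0241 0.1928]
A−BK = [-0.5000 0.0000; -0.3795 -0.0361]
AᵀP(A−BK) = [2.2523 0.0181; 0.0181 0.1446]
P' = Q + AᵀP(A−BK) = [13.5023 -4.4819; -4.4819 9.1446]
tr(P') = 22.6468


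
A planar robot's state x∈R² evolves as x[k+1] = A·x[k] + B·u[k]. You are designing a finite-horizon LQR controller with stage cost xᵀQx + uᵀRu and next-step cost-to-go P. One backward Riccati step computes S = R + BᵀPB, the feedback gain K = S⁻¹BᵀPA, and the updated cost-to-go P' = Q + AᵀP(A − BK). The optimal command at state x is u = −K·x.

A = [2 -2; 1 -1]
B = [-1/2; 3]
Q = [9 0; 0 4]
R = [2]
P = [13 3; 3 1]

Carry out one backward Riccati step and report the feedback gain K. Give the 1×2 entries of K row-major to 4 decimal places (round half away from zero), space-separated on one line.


1.2381 -1.2381

BᵀP = [2.5000 1.5000]
S = R + BᵀPB = [2] + [3.2500] = [5.2500]
BᵀPA = [6.5000 -6.5000]
K = S⁻¹·BᵀPA = [1.2381 -1.2381]
A−BK = [2.6190 -2.6190; -2.7143 2.7143]
AᵀP(A−BK) = [56.9524 -56.9524; -56.9524 56.9524]
P' = Q + AᵀP(A−BK) = [65.9524 -56.9524; -56.9524 60.9524]
tr(P') = 126.9048


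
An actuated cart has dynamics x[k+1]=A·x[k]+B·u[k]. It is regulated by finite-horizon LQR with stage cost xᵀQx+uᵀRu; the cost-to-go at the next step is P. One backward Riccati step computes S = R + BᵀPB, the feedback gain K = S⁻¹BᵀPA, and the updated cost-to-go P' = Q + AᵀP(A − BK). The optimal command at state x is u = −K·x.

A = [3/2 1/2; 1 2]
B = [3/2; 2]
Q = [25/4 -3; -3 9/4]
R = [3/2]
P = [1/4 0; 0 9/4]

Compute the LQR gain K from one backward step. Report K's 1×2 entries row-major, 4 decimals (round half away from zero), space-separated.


BᵀP = [0.3750 4.5000]
S = R + BᵀPB = [3/2] + [9.5625] = [11.0625]
BᵀPA = [5.0625 9.1875]
K = S⁻¹·BᵀPA = [0.4576 0.8305]
A−BK = [0.8136 -0.7458; 0.0847 0.3390]
AᵀP(A−BK) = [0.4958 0.4831; 0.4831 1.4322]
P' = Q + AᵀP(A−BK) = [6.7458 -2.5169; -2.5169 3.6822]
tr(P') = 10.4280

0.4576 0.8305


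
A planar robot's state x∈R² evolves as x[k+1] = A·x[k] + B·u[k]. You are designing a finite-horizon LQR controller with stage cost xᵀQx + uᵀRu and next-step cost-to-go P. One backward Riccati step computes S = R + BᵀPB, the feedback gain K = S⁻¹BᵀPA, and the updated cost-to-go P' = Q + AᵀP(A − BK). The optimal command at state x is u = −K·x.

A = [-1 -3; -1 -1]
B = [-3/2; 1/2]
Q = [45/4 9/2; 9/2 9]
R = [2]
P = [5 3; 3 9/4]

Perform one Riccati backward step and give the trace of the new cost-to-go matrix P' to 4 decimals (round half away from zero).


BᵀP = [-6.0000 -3.3750]
S = R + BᵀPB = [2] + [7.3125] = [9.3125]
BᵀPA = [9.3750 21.3750]
K = S⁻¹·BᵀPA = [1.0067 2.2953]
A−BK = [0.5101 0.4430; -1.5034 -2.1477]
AᵀP(A−BK) = [3.8121 7.7315; 7.7315 16.1879]
P' = Q + AᵀP(A−BK) = [15.0621 12.2315; 12.2315 25.1879]
tr(P') = 40.2500

40.2500


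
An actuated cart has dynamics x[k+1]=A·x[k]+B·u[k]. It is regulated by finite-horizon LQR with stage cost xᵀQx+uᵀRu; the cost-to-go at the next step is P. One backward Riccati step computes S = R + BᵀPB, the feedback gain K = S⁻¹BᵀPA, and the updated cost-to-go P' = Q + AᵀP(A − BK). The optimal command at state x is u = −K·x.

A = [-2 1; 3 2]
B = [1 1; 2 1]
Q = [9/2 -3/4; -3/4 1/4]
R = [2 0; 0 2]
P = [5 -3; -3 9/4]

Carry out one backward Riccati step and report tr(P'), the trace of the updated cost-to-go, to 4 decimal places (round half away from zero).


BᵀP = [-1.0000 1.5000; 2.0000 -0.7500]
S = R + BᵀPB = [2 0; 0 2] + [2.0000 0.5000; 0.5000 1.2500] = [4.0000 0.5000; 0.5000 3.2500]
BᵀPA = [6.5000 2.0000; -6.2500 0.5000]
K = S⁻¹·BᵀPA = [1.9020 0.4902; -2.2157 0.0784]
A−BK = [-1.6863 0.4314; 1.4118 0.9412]
AᵀP(A−BK) = [50.0392 3.8039; 3.8039 0.9804]
P' = Q + AᵀP(A−BK) = [54.5392 3.0539; 3.0539 1.2304]
tr(P') = 55.7696

55.7696


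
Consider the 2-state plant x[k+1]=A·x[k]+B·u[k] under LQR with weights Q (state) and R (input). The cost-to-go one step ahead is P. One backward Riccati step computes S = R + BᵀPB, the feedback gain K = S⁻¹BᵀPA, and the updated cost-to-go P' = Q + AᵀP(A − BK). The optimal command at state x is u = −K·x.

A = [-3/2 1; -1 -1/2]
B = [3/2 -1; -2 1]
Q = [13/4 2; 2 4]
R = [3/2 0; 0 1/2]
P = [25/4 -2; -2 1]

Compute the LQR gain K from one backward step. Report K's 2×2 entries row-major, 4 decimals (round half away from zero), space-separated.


-0.1421 0.2220 0.5757 -0.4826

BᵀP = [13.3750 -5.0000; -8.2500 3.0000]
S = R + BᵀPB = [3/2 0; 0 1/2] + [30.0625 -18.3750; -18.3750 11.2500] = [31.5625 -18.3750; -18.3750 11.7500]
BᵀPA = [-15.0625 15.8750; 9.3750 -9.7500]
K = S⁻¹·BᵀPA = [-0.1421 0.2220; 0.5757 -0.4826]
A−BK = [-0.7112 0.1844; -1.8598 0.4266]
AᵀP(A−BK) = [1.5254 -0.5066; -0.5066 0.2702]
P' = Q + AᵀP(A−BK) = [4.7754 1.4934; 1.4934 4.2702]
tr(P') = 9.0456


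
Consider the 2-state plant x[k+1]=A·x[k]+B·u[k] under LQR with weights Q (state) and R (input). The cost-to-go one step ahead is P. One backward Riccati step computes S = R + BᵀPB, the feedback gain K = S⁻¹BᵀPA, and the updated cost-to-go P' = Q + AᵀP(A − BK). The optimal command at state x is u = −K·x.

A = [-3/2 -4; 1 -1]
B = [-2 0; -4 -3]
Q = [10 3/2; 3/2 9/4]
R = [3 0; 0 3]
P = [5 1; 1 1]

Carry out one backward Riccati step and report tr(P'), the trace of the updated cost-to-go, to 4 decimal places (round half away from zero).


30.0335

BᵀP = [-14.0000 -6.0000; -3.0000 -3.0000]
S = R + BᵀPB = [3 0; 0 3] + [52.0000 18.0000; 18.0000 9.0000] = [55.0000 18.0000; 18.0000 12.0000]
BᵀPA = [15.0000 62.0000; 1.5000 15.0000]
K = S⁻¹·BᵀPA = [0.4554 1.4107; -0.5580 -0.8661]
A−BK = [-0.5893 -1.1786; 1.1473 2.0446]
AᵀP(A−BK) = [3.2567 6.6384; 6.6384 14.5268]
P' = Q + AᵀP(A−BK) = [13.2567 8.1384; 8.1384 16.7768]
tr(P') = 30.0335


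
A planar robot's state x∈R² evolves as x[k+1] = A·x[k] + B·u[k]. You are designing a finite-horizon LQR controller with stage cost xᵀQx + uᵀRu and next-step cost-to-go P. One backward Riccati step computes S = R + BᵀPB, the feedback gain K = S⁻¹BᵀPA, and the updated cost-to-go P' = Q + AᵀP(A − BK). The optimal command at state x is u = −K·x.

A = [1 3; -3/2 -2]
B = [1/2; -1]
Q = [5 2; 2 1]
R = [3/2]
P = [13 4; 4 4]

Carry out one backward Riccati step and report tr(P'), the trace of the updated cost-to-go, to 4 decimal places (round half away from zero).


BᵀP = [2.5000 -2.0000]
S = R + BᵀPB = [3/2] + [3.2500] = [4.7500]
BᵀPA = [5.5000 11.5000]
K = S⁻¹·BᵀPA = [1.1579 2.4211]
A−BK = [0.4211 1.7895; -0.3421 0.4211]
AᵀP(A−BK) = [3.6316 11.6842; 11.6842 57.1579]
P' = Q + AᵀP(A−BK) = [8.6316 13.6842; 13.6842 58.1579]
tr(P') = 66.7895

66.7895


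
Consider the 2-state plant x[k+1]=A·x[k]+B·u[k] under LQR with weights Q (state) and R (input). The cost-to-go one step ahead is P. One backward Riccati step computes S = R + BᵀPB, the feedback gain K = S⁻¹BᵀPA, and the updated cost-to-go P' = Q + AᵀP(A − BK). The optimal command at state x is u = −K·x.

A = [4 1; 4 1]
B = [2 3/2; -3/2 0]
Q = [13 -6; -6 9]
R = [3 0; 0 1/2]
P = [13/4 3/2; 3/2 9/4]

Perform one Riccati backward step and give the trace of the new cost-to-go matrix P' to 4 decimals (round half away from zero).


46.7176

BᵀP = [4.2500 -0.3750; 4.8750 2.2500]
S = R + BᵀPB = [3 0; 0 1/2] + [9.0625 6.3750; 6.3750 7.3125] = [12.0625 6.3750; 6.3750 7.8125]
BᵀPA = [15.5000 3.8750; 28.5000 7.1250]
K = S⁻¹·BᵀPA = [-1.1305 -0.2826; 4.5705 1.1426]
A−BK = [-0.5947 -0.1487; 2.3042 0.5761]
AᵀP(A−BK) = [23.2636 5.8159; 5.8159 1.4540]
P' = Q + AᵀP(A−BK) = [36.2636 -0.1841; -0.1841 10.4540]
tr(P') = 46.7176


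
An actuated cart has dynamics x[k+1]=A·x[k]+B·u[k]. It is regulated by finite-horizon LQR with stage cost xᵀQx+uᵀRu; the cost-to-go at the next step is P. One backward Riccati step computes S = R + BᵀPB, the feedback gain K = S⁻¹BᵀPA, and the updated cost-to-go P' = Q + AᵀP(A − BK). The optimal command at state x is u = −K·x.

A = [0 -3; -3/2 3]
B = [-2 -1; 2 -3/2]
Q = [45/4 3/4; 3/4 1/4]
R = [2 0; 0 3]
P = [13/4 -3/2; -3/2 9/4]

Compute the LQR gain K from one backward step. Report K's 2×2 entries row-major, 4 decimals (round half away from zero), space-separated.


-0.2961 1.4156 0.3368 -0.0217

BᵀP = [-9.5000 7.5000; -1.0000 -1.8750]
S = R + BᵀPB = [2 0; 0 3] + [34.0000 -1.7500; -1.7500 3.8125] = [36.0000 -1.7500; -1.7500 6.8125]
BᵀPA = [-11.2500 51.0000; 2.8125 -2.6250]
K = S⁻¹·BᵀPA = [-0.2961 1.4156; 0.3368 -0.0217]
A−BK = [-0.2555 -0.1905; -0.4026 0.1363]
AᵀP(A−BK) = [0.7839 -0.8884; -0.8884 4.2468]
P' = Q + AᵀP(A−BK) = [12.0339 -0.1384; -0.1384 4.4968]
tr(P') = 16.5307


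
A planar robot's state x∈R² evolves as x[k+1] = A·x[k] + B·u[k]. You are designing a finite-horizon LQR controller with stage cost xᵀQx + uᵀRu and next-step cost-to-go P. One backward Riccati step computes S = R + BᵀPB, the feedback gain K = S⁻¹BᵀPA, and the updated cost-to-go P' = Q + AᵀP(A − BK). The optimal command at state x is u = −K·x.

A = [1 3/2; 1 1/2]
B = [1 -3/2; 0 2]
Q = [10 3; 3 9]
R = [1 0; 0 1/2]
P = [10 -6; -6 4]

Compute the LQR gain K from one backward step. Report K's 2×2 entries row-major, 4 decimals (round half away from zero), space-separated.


BᵀP = [10.0000 -6.0000; -27.0000 17.0000]
S = R + BᵀPB = [1 0; 0 1/2] + [10.0000 -27.0000; -27.0000 74.5000] = [11.0000 -27.0000; -27.0000 75.0000]
BᵀPA = [4.0000 12.0000; -10.0000 -32.0000]
K = S⁻¹·BᵀPA = [0.3125 0.3750; -0.0208 -0.2917]
A−BK = [0.6563 0.6875; 1.0417 1.0833]
AᵀP(A−BK) = [0.5417 0.5833; 0.5833 0.6667]
P' = Q + AᵀP(A−BK) = [10.5417 3.5833; 3.5833 9.6667]
tr(P') = 20.2083

0.3125 0.3750 -0.0208 -0.2917
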